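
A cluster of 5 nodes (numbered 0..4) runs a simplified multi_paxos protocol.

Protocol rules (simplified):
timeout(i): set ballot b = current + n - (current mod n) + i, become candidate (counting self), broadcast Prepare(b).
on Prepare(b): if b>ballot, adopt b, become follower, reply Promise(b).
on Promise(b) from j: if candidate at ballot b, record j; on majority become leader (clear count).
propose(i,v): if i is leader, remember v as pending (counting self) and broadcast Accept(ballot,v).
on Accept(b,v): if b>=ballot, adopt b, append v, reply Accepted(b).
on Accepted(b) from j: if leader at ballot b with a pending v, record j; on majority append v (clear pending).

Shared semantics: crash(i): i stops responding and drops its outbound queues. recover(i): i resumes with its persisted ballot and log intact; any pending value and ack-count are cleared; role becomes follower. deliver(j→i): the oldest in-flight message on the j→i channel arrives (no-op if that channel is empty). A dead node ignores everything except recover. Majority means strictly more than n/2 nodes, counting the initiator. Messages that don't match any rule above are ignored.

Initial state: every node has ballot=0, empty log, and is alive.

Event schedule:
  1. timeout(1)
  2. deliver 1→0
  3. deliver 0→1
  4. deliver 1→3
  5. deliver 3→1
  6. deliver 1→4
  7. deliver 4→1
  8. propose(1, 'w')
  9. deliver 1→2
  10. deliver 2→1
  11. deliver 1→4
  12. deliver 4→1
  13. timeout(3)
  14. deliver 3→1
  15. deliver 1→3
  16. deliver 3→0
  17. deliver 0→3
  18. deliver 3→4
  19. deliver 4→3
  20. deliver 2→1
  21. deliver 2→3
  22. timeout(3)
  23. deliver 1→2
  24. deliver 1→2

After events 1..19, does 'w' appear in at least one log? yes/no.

yes

step 1 timeout(1): 1={cand,b=6,log=-}
step 2 deliver 1→0: 0={foll,b=6,log=-}
step 3 deliver 0→1: —
step 4 deliver 1→3: 3={foll,b=6,log=-}
step 5 deliver 3→1: 1={lead,b=6,log=-}
step 6 deliver 1→4: 4={foll,b=6,log=-}
step 7 deliver 4→1: —
step 8 propose(1,'w'): —
step 9 deliver 1→2: 2={foll,b=6,log=-}
step 10 deliver 2→1: —
step 11 deliver 1→4: 4={foll,b=6,log=w}
step 12 deliver 4→1: —
step 13 timeout(3): 3={cand,b=13,log=-}
step 14 deliver 3→1: 1={foll,b=13,log=-}
step 15 deliver 1→3: —
step 16 deliver 3→0: 0={foll,b=13,log=-}
step 17 deliver 0→3: —
step 18 deliver 3→4: 4={foll,b=13,log=w}
step 19 deliver 4→3: 3={lead,b=13,log=-}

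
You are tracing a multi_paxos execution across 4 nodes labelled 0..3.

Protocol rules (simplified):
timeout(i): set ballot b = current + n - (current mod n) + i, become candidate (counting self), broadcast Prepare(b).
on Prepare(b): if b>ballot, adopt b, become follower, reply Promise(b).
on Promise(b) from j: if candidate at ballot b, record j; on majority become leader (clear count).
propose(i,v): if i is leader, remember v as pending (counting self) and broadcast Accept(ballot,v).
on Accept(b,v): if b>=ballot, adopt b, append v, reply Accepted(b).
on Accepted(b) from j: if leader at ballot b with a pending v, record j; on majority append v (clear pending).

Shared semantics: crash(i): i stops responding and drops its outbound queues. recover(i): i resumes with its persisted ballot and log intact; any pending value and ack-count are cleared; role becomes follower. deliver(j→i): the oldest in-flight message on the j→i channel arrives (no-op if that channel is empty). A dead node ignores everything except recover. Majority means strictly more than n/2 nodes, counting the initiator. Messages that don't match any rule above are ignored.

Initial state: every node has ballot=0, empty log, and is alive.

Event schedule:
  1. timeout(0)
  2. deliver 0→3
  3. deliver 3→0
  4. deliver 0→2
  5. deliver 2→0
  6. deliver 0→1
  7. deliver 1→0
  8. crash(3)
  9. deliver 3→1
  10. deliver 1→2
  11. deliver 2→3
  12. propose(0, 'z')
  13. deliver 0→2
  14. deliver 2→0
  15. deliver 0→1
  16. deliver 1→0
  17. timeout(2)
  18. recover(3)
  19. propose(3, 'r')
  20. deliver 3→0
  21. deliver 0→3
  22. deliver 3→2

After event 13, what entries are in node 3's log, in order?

step 1 timeout(0): 0={cand,b=4,log=-}
step 2 deliver 0→3: 3={foll,b=4,log=-}
step 3 deliver 3→0: —
step 4 deliver 0→2: 2={foll,b=4,log=-}
step 5 deliver 2→0: 0={lead,b=4,log=-}
step 6 deliver 0→1: 1={foll,b=4,log=-}
step 7 deliver 1→0: —
step 8 crash(3): 3={✗foll,b=4,log=-}
step 9 deliver 3→1: —
step 10 deliver 1→2: —
step 11 deliver 2→3: —
step 12 propose(0,'z'): —
step 13 deliver 0→2: 2={foll,b=4,log=z}

empty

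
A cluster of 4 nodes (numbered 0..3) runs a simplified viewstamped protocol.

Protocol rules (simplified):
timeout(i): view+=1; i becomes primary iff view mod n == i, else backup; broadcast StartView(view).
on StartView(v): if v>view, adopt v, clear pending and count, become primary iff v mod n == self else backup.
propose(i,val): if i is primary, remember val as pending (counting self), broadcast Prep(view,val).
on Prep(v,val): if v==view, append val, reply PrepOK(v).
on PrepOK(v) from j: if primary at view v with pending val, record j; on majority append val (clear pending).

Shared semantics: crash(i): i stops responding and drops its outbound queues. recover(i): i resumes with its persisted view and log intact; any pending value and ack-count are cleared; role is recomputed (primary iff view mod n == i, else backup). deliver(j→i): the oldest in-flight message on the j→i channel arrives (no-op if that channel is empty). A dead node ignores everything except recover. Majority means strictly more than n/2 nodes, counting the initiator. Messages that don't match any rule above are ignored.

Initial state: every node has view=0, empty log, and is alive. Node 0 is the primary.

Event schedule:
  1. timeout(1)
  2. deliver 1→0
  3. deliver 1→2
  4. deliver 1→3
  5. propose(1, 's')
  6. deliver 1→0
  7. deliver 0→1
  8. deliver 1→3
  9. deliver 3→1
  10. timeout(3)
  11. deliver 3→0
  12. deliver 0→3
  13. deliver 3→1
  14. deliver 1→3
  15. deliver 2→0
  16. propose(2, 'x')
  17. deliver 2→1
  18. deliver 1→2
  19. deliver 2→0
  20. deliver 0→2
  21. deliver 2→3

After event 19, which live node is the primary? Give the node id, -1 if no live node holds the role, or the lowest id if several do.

-1

e1 timeout(1): 1[prim,v=1,-]
e2 deliver 1→0: 0[back,v=1,-]
e3 deliver 1→2: 2[back,v=1,-]
e4 deliver 1→3: 3[back,v=1,-]
e5 propose(1,'s'): ·
e6 deliver 1→0: 0[back,v=1,s]
e7 deliver 0→1: ·
e8 deliver 1→3: 3[back,v=1,s]
e9 deliver 3→1: 1[prim,v=1,s]
e10 timeout(3): 3[back,v=2,s]
e11 deliver 3→0: 0[back,v=2,s]
e12 deliver 0→3: ·
e13 deliver 3→1: 1[back,v=2,s]
e14 deliver 1→3: ·
e15 deliver 2→0: ·
e16 propose(2,'x'): ·
e17 deliver 2→1: ·
e18 deliver 1→2: 2[back,v=1,s]
e19 deliver 2→0: ·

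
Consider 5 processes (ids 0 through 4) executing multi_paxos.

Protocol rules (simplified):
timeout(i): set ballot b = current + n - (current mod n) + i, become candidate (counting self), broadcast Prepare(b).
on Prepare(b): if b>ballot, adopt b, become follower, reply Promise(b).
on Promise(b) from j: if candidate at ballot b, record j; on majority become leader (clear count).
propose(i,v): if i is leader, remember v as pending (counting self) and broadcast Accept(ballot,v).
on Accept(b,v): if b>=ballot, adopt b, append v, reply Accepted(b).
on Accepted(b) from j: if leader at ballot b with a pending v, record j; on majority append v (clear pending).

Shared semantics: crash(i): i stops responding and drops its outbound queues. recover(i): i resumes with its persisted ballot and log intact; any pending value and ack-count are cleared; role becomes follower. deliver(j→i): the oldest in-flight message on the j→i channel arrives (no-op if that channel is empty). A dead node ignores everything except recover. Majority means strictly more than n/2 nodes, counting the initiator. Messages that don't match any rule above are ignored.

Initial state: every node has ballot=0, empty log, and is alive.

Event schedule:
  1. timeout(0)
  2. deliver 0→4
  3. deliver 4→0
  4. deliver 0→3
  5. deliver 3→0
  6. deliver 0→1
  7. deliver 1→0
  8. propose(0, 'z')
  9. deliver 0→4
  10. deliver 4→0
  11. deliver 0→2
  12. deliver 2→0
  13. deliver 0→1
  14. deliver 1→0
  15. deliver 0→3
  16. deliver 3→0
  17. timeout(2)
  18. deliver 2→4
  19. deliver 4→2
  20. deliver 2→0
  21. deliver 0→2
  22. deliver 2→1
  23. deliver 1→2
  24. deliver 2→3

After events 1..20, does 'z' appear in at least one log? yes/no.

step 1 timeout(0): 0={cand,b=5,log=-}
step 2 deliver 0→4: 4={foll,b=5,log=-}
step 3 deliver 4→0: —
step 4 deliver 0→3: 3={foll,b=5,log=-}
step 5 deliver 3→0: 0={lead,b=5,log=-}
step 6 deliver 0→1: 1={foll,b=5,log=-}
step 7 deliver 1→0: —
step 8 propose(0,'z'): —
step 9 deliver 0→4: 4={foll,b=5,log=z}
step 10 deliver 4→0: —
step 11 deliver 0→2: 2={foll,b=5,log=-}
step 12 deliver 2→0: —
step 13 deliver 0→1: 1={foll,b=5,log=z}
step 14 deliver 1→0: 0={lead,b=5,log=z}
step 15 deliver 0→3: 3={foll,b=5,log=z}
step 16 deliver 3→0: —
step 17 timeout(2): 2={cand,b=12,log=-}
step 18 deliver 2→4: 4={foll,b=12,log=z}
step 19 deliver 4→2: —
step 20 deliver 2→0: 0={foll,b=12,log=z}

yes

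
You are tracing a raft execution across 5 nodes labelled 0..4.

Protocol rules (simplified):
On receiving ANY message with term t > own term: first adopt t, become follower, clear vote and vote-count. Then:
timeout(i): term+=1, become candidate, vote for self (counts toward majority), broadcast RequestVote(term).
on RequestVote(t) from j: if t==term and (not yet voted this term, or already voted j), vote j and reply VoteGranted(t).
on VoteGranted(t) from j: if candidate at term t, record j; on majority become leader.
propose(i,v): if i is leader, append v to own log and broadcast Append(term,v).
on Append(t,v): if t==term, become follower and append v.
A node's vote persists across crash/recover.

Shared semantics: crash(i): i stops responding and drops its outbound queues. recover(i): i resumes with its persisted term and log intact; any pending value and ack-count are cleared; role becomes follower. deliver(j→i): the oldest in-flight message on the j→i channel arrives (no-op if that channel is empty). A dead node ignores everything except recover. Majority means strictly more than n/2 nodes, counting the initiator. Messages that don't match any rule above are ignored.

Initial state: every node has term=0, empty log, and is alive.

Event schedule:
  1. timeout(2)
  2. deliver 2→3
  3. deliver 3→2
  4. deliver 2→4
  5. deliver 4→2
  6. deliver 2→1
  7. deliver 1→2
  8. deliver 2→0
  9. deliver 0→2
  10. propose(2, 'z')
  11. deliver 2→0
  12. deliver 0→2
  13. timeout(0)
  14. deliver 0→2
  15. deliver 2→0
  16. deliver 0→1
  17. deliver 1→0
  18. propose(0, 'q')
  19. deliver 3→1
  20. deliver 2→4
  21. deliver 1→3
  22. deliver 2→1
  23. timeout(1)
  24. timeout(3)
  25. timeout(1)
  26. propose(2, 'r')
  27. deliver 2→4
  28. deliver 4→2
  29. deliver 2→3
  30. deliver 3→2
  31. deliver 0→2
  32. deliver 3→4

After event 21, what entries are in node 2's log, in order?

z

after 1 — timeout(2): n2:cand/t1/[-]
after 2 — deliver 2→3: n3:foll/t1/[-]
after 3 — deliver 3→2: ·
after 4 — deliver 2→4: n4:foll/t1/[-]
after 5 — deliver 4→2: n2:lead/t1/[-]
after 6 — deliver 2→1: n1:foll/t1/[-]
after 7 — deliver 1→2: ·
after 8 — deliver 2→0: n0:foll/t1/[-]
after 9 — deliver 0→2: ·
after 10 — propose(2,'z'): n2:lead/t1/[z]
after 11 — deliver 2→0: n0:foll/t1/[z]
after 12 — deliver 0→2: ·
after 13 — timeout(0): n0:cand/t2/[z]
after 14 — deliver 0→2: n2:foll/t2/[z]
after 15 — deliver 2→0: ·
after 16 — deliver 0→1: n1:foll/t2/[-]
after 17 — deliver 1→0: n0:lead/t2/[z]
after 18 — propose(0,'q'): n0:lead/t2/[z,q]
after 19 — deliver 3→1: ·
after 20 — deliver 2→4: n4:foll/t1/[z]
after 21 — deliver 1→3: ·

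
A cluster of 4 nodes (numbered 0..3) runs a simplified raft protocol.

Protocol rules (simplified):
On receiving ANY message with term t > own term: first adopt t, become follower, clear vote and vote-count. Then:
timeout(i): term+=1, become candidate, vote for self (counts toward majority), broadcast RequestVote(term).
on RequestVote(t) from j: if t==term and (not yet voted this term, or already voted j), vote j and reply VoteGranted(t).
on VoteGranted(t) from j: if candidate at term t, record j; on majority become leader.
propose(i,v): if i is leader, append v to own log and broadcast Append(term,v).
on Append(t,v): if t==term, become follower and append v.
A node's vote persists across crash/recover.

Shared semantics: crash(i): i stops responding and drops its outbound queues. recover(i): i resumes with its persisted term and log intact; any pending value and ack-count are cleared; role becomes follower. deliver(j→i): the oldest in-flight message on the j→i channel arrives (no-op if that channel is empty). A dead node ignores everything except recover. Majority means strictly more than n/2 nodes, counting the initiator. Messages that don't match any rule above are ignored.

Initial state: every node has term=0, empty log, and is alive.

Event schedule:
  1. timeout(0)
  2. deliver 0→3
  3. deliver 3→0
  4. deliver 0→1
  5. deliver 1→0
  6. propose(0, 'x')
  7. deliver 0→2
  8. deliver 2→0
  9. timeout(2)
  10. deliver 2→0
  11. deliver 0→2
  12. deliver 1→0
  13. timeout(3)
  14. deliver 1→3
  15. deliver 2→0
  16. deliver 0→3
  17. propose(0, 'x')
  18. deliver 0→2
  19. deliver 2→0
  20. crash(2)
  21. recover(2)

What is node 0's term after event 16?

2

1. timeout(0):  <0:cand t1 ->
2. deliver 0→3:  <3:foll t1 ->
3. deliver 3→0:  nop
4. deliver 0→1:  <1:foll t1 ->
5. deliver 1→0:  <0:lead t1 ->
6. propose(0,'x'):  <0:lead t1 x>
7. deliver 0→2:  <2:foll t1 ->
8. deliver 2→0:  nop
9. timeout(2):  <2:cand t2 ->
10. deliver 2→0:  <0:foll t2 x>
11. deliver 0→2:  nop
12. deliver 1→0:  nop
13. timeout(3):  <3:cand t2 ->
14. deliver 1→3:  nop
15. deliver 2→0:  nop
16. deliver 0→3:  nop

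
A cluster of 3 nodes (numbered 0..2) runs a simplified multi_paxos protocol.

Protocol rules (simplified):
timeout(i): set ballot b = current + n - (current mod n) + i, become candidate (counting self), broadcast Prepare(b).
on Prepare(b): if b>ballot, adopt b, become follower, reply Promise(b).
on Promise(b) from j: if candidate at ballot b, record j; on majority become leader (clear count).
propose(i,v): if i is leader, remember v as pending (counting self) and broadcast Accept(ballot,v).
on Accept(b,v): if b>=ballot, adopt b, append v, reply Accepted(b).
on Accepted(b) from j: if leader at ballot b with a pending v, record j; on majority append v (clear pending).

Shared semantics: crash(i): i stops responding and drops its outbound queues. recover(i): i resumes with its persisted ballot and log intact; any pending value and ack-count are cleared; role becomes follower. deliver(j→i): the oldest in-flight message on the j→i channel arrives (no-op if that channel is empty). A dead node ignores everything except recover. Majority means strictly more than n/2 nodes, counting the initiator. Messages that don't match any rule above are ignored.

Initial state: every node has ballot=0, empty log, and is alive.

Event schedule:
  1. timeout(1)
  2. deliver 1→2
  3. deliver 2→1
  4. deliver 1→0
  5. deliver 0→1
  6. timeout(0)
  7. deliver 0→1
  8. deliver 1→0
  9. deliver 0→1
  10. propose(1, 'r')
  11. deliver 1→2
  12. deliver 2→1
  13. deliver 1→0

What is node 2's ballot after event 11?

e1 timeout(1): 1[cand,b=4,-]
e2 deliver 1→2: 2[foll,b=4,-]
e3 deliver 2→1: 1[lead,b=4,-]
e4 deliver 1→0: 0[foll,b=4,-]
e5 deliver 0→1: ·
e6 timeout(0): 0[cand,b=6,-]
e7 deliver 0→1: 1[foll,b=6,-]
e8 deliver 1→0: 0[lead,b=6,-]
e9 deliver 0→1: ·
e10 propose(1,'r'): ·
e11 deliver 1→2: ·

4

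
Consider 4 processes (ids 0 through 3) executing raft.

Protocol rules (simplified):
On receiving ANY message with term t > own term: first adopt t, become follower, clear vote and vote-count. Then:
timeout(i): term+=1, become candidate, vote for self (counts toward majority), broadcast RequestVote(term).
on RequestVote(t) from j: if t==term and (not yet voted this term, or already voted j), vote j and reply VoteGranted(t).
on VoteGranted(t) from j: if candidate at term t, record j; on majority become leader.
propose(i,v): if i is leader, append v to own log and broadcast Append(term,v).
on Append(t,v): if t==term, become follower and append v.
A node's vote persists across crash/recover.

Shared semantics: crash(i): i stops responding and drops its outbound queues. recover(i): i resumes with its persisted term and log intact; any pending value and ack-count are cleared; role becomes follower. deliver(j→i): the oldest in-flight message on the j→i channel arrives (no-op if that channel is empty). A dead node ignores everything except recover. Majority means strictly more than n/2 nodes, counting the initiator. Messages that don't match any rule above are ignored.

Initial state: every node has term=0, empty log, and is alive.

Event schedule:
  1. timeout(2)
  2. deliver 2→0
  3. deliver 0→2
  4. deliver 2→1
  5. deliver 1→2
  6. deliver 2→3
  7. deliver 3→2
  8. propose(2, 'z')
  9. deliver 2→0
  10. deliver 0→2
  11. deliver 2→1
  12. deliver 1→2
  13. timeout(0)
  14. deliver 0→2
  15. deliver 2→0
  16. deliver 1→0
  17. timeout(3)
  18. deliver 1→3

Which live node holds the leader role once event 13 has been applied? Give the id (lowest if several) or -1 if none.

2

1. timeout(2):  <2:cand t1 ->
2. deliver 2→0:  <0:foll t1 ->
3. deliver 0→2:  nop
4. deliver 2→1:  <1:foll t1 ->
5. deliver 1→2:  <2:lead t1 ->
6. deliver 2→3:  <3:foll t1 ->
7. deliver 3→2:  nop
8. propose(2,'z'):  <2:lead t1 z>
9. deliver 2→0:  <0:foll t1 z>
10. deliver 0→2:  nop
11. deliver 2→1:  <1:foll t1 z>
12. deliver 1→2:  nop
13. timeout(0):  <0:cand t2 z>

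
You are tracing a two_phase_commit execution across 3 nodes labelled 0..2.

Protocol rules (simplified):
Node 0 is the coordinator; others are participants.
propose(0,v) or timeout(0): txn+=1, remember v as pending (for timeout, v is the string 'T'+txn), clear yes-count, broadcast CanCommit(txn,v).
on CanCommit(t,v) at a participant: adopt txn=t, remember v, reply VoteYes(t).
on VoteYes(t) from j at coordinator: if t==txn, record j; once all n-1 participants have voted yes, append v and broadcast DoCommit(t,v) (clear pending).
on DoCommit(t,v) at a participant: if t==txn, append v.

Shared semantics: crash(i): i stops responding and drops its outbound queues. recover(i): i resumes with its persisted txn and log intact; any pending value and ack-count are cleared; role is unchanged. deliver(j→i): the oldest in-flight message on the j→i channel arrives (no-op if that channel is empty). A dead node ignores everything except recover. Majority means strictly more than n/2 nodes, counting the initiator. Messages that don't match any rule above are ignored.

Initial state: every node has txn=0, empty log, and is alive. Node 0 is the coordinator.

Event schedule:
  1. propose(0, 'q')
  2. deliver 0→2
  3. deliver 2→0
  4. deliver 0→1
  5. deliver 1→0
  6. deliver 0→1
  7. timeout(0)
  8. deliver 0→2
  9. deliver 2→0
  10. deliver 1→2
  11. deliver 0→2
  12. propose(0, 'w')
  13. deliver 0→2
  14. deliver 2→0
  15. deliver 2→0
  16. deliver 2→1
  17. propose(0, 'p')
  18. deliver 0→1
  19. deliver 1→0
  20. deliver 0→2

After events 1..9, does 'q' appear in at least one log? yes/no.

yes

after 1 — propose(0,'q'): n0:coor/t1/[-]
after 2 — deliver 0→2: n2:part/t1/[-]
after 3 — deliver 2→0: ·
after 4 — deliver 0→1: n1:part/t1/[-]
after 5 — deliver 1→0: n0:coor/t1/[q]
after 6 — deliver 0→1: n1:part/t1/[q]
after 7 — timeout(0): n0:coor/t2/[q]
after 8 — deliver 0→2: n2:part/t1/[q]
after 9 — deliver 2→0: ·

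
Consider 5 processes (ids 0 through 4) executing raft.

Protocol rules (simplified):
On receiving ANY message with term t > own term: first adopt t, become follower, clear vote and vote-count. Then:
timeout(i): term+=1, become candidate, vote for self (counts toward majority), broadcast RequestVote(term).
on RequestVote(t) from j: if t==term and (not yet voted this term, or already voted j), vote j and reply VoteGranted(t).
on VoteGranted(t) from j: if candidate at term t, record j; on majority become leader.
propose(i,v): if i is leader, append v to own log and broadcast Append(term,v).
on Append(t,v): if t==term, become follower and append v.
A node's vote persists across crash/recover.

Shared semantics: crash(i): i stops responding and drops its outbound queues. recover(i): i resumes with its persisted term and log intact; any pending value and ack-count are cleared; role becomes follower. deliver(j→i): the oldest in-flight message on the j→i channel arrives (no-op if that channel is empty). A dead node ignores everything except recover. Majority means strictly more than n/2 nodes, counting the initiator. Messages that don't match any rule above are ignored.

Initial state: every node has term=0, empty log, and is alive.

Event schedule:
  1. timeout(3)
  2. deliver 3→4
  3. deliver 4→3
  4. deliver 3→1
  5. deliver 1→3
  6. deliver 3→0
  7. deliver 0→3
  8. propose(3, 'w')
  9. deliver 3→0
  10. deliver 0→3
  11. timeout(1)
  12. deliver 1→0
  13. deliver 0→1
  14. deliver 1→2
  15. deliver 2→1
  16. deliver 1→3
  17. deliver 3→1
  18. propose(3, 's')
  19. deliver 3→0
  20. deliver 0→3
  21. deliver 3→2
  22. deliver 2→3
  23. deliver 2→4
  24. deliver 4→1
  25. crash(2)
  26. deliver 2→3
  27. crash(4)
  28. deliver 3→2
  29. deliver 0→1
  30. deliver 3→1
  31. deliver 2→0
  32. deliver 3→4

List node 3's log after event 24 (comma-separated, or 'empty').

after 1 — timeout(3): n3:cand/t1/[-]
after 2 — deliver 3→4: n4:foll/t1/[-]
after 3 — deliver 4→3: ·
after 4 — deliver 3→1: n1:foll/t1/[-]
after 5 — deliver 1→3: n3:lead/t1/[-]
after 6 — deliver 3→0: n0:foll/t1/[-]
after 7 — deliver 0→3: ·
after 8 — propose(3,'w'): n3:lead/t1/[w]
after 9 — deliver 3→0: n0:foll/t1/[w]
after 10 — deliver 0→3: ·
after 11 — timeout(1): n1:cand/t2/[-]
after 12 — deliver 1→0: n0:foll/t2/[w]
after 13 — deliver 0→1: ·
after 14 — deliver 1→2: n2:foll/t2/[-]
after 15 — deliver 2→1: n1:lead/t2/[-]
after 16 — deliver 1→3: n3:foll/t2/[w]
after 17 — deliver 3→1: ·
after 18 — propose(3,'s'): ·
after 19 — deliver 3→0: ·
after 20 — deliver 0→3: ·
after 21 — deliver 3→2: ·
after 22 — deliver 2→3: ·
after 23 — deliver 2→4: ·
after 24 — deliver 4→1: ·

w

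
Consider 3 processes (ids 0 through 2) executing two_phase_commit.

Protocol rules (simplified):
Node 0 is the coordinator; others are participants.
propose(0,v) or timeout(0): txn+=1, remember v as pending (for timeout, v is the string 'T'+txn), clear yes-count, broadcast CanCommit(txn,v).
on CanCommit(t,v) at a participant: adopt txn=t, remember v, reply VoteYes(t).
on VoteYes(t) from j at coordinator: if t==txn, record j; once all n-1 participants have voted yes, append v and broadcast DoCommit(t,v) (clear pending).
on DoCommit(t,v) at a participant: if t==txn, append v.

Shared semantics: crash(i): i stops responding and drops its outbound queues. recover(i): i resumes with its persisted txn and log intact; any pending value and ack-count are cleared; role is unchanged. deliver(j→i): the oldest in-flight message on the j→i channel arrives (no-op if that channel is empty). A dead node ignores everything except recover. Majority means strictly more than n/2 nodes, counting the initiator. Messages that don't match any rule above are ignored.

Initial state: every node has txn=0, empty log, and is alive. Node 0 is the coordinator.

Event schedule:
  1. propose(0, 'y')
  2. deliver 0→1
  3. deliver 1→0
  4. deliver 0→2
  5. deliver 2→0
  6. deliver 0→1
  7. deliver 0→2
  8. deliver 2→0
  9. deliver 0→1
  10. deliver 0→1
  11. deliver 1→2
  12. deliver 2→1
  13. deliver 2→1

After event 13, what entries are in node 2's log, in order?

step 1 propose(0,'y'): 0={coor,t=1,log=-}
step 2 deliver 0→1: 1={part,t=1,log=-}
step 3 deliver 1→0: —
step 4 deliver 0→2: 2={part,t=1,log=-}
step 5 deliver 2→0: 0={coor,t=1,log=y}
step 6 deliver 0→1: 1={part,t=1,log=y}
step 7 deliver 0→2: 2={part,t=1,log=y}
step 8 deliver 2→0: —
step 9 deliver 0→1: —
step 10 deliver 0→1: —
step 11 deliver 1→2: —
step 12 deliver 2→1: —
step 13 deliver 2→1: —

y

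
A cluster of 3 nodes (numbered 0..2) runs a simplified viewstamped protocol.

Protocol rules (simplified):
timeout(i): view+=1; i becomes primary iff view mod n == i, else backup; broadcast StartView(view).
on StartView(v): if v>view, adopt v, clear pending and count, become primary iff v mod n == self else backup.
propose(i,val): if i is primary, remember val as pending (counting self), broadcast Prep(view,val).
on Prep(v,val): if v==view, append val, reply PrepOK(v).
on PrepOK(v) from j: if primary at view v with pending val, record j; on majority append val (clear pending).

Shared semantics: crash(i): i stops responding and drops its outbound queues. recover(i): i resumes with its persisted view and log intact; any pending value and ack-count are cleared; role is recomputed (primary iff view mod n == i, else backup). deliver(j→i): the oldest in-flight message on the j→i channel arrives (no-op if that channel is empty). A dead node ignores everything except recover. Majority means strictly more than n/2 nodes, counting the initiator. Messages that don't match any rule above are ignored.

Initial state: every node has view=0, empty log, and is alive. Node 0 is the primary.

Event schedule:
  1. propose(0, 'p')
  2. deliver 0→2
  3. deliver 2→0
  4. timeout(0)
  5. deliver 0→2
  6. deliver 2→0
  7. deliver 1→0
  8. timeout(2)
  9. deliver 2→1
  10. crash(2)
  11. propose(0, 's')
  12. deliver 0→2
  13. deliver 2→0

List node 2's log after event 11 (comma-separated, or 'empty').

after 1 — propose(0,'p'): ·
after 2 — deliver 0→2: n2:back/v0/[p]
after 3 — deliver 2→0: n0:prim/v0/[p]
after 4 — timeout(0): n0:back/v1/[p]
after 5 — deliver 0→2: n2:back/v1/[p]
after 6 — deliver 2→0: ·
after 7 — deliver 1→0: ·
after 8 — timeout(2): n2:prim/v2/[p]
after 9 — deliver 2→1: n1:back/v2/[-]
after 10 — crash(2): n2:✗prim/v2/[p]
after 11 — propose(0,'s'): ·

p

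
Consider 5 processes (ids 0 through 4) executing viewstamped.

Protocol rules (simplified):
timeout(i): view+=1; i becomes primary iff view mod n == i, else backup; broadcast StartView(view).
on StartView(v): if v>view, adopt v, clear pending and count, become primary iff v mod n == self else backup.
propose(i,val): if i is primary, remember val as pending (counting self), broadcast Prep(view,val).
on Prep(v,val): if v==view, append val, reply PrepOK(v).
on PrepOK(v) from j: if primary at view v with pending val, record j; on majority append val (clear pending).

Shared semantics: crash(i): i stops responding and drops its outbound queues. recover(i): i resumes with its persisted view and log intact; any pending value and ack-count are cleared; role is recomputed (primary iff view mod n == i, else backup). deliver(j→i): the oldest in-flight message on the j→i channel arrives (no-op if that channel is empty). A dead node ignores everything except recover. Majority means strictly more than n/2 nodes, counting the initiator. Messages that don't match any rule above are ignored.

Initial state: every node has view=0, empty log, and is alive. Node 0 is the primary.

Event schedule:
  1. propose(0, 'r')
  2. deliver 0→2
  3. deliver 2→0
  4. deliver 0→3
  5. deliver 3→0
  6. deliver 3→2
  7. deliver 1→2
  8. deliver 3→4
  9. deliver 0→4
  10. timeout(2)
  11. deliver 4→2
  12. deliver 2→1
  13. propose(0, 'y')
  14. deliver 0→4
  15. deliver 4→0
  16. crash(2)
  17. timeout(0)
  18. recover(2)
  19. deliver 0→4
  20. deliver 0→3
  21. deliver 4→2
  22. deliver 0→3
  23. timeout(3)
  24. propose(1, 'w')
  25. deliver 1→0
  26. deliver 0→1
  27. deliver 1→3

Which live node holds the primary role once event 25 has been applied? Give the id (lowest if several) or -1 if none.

e1 propose(0,'r'): ·
e2 deliver 0→2: 2[back,v=0,r]
e3 deliver 2→0: ·
e4 deliver 0→3: 3[back,v=0,r]
e5 deliver 3→0: 0[prim,v=0,r]
e6 deliver 3→2: ·
e7 deliver 1→2: ·
e8 deliver 3→4: ·
e9 deliver 0→4: 4[back,v=0,r]
e10 timeout(2): 2[back,v=1,r]
e11 deliver 4→2: ·
e12 deliver 2→1: 1[prim,v=1,-]
e13 propose(0,'y'): ·
e14 deliver 0→4: 4[back,v=0,r,y]
e15 deliver 4→0: ·
e16 crash(2): 2[✗back,v=1,r]
e17 timeout(0): 0[back,v=1,r]
e18 recover(2): 2[back,v=1,r]
e19 deliver 0→4: 4[back,v=1,r,y]
e20 deliver 0→3: 3[back,v=0,r,y]
e21 deliver 4→2: ·
e22 deliver 0→3: 3[back,v=1,r,y]
e23 timeout(3): 3[back,v=2,r,y]
e24 propose(1,'w'): ·
e25 deliver 1→0: 0[back,v=1,r,w]

1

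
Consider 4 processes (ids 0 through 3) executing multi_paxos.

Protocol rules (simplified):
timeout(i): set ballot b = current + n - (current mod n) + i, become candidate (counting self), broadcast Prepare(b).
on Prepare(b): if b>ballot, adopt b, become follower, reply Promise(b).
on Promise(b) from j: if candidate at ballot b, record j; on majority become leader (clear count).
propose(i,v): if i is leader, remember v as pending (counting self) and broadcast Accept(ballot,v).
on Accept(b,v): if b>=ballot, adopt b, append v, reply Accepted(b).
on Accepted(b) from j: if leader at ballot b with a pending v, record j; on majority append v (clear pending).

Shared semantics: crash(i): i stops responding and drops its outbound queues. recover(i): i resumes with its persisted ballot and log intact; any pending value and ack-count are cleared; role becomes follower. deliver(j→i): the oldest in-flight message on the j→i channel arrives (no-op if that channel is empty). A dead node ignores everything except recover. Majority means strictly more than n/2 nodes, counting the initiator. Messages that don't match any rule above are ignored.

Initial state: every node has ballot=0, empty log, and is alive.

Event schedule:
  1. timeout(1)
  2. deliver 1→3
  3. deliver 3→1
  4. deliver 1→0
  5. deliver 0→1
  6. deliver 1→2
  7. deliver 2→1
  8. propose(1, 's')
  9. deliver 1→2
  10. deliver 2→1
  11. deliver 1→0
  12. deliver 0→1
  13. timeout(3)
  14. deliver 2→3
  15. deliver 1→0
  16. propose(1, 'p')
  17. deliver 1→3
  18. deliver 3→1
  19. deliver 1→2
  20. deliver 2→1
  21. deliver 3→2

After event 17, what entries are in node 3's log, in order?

empty

e1 timeout(1): 1[cand,b=5,-]
e2 deliver 1→3: 3[foll,b=5,-]
e3 deliver 3→1: ·
e4 deliver 1→0: 0[foll,b=5,-]
e5 deliver 0→1: 1[lead,b=5,-]
e6 deliver 1→2: 2[foll,b=5,-]
e7 deliver 2→1: ·
e8 propose(1,'s'): ·
e9 deliver 1→2: 2[foll,b=5,s]
e10 deliver 2→1: ·
e11 deliver 1→0: 0[foll,b=5,s]
e12 deliver 0→1: 1[lead,b=5,s]
e13 timeout(3): 3[cand,b=11,-]
e14 deliver 2→3: ·
e15 deliver 1→0: ·
e16 propose(1,'p'): ·
e17 deliver 1→3: ·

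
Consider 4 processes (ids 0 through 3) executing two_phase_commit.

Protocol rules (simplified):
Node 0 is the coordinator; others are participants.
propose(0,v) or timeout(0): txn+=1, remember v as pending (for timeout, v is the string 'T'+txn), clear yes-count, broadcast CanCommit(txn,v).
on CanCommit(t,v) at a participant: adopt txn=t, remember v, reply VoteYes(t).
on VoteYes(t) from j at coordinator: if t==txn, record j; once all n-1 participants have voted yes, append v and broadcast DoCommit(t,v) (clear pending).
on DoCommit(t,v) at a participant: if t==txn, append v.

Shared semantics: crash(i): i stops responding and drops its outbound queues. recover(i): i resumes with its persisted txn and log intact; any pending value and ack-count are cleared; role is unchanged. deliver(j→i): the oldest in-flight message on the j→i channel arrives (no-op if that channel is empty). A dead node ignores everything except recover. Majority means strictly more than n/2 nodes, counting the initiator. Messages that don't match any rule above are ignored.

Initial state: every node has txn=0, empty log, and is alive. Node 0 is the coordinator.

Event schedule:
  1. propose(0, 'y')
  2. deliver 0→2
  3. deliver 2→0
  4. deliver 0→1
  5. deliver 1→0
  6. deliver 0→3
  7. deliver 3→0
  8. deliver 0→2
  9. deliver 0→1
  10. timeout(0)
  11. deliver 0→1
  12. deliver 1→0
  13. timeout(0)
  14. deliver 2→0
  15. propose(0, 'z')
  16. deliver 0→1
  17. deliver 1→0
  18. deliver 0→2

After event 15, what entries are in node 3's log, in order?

empty

e1 propose(0,'y'): 0[coor,t=1,-]
e2 deliver 0→2: 2[part,t=1,-]
e3 deliver 2→0: ·
e4 deliver 0→1: 1[part,t=1,-]
e5 deliver 1→0: ·
e6 deliver 0→3: 3[part,t=1,-]
e7 deliver 3→0: 0[coor,t=1,y]
e8 deliver 0→2: 2[part,t=1,y]
e9 deliver 0→1: 1[part,t=1,y]
e10 timeout(0): 0[coor,t=2,y]
e11 deliver 0→1: 1[part,t=2,y]
e12 deliver 1→0: ·
e13 timeout(0): 0[coor,t=3,y]
e14 deliver 2→0: ·
e15 propose(0,'z'): 0[coor,t=4,y]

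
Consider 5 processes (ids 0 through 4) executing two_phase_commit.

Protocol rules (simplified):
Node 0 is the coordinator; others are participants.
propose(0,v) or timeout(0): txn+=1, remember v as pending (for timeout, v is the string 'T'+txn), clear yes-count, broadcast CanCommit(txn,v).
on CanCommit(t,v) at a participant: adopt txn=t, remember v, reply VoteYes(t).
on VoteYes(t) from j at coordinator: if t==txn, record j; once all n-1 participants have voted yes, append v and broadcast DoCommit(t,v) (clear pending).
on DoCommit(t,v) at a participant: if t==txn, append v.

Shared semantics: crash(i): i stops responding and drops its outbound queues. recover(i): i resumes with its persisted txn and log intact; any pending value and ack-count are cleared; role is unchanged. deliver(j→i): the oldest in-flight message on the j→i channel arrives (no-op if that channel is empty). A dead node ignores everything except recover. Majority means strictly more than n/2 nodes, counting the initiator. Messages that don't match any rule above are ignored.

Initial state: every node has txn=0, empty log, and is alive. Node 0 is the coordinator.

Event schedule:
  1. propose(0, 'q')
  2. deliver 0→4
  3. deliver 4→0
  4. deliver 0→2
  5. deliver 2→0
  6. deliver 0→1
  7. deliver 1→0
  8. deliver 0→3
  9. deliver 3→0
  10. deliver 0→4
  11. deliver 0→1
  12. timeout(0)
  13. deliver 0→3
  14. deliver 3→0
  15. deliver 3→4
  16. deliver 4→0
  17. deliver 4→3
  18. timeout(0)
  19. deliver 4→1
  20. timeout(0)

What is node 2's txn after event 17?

1

1. propose(0,'q'):  <0:coor t1 ->
2. deliver 0→4:  <4:part t1 ->
3. deliver 4→0:  nop
4. deliver 0→2:  <2:part t1 ->
5. deliver 2→0:  nop
6. deliver 0→1:  <1:part t1 ->
7. deliver 1→0:  nop
8. deliver 0→3:  <3:part t1 ->
9. deliver 3→0:  <0:coor t1 q>
10. deliver 0→4:  <4:part t1 q>
11. deliver 0→1:  <1:part t1 q>
12. timeout(0):  <0:coor t2 q>
13. deliver 0→3:  <3:part t1 q>
14. deliver 3→0:  nop
15. deliver 3→4:  nop
16. deliver 4→0:  nop
17. deliver 4→3:  nop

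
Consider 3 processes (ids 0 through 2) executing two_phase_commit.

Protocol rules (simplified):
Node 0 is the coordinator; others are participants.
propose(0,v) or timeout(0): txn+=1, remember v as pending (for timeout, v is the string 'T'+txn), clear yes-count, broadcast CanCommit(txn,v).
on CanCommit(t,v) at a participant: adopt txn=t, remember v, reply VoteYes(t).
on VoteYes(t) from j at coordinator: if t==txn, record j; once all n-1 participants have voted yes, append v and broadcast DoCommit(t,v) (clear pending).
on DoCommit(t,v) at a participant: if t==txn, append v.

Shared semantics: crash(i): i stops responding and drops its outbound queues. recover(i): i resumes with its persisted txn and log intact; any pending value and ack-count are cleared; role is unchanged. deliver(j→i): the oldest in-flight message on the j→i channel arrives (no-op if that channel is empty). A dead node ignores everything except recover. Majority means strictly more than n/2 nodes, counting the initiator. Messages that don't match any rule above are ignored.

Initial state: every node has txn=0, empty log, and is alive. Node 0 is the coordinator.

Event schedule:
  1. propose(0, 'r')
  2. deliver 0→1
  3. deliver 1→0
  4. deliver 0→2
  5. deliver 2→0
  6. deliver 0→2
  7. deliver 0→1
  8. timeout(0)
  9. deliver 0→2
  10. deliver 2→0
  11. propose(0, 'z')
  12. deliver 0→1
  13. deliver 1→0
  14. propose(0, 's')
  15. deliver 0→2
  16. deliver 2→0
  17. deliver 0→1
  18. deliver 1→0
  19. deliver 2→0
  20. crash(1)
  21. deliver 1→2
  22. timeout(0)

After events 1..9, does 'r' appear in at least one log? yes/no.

yes

step 1 propose(0,'r'): 0={coor,t=1,log=-}
step 2 deliver 0→1: 1={part,t=1,log=-}
step 3 deliver 1→0: —
step 4 deliver 0→2: 2={part,t=1,log=-}
step 5 deliver 2→0: 0={coor,t=1,log=r}
step 6 deliver 0→2: 2={part,t=1,log=r}
step 7 deliver 0→1: 1={part,t=1,log=r}
step 8 timeout(0): 0={coor,t=2,log=r}
step 9 deliver 0→2: 2={part,t=2,log=r}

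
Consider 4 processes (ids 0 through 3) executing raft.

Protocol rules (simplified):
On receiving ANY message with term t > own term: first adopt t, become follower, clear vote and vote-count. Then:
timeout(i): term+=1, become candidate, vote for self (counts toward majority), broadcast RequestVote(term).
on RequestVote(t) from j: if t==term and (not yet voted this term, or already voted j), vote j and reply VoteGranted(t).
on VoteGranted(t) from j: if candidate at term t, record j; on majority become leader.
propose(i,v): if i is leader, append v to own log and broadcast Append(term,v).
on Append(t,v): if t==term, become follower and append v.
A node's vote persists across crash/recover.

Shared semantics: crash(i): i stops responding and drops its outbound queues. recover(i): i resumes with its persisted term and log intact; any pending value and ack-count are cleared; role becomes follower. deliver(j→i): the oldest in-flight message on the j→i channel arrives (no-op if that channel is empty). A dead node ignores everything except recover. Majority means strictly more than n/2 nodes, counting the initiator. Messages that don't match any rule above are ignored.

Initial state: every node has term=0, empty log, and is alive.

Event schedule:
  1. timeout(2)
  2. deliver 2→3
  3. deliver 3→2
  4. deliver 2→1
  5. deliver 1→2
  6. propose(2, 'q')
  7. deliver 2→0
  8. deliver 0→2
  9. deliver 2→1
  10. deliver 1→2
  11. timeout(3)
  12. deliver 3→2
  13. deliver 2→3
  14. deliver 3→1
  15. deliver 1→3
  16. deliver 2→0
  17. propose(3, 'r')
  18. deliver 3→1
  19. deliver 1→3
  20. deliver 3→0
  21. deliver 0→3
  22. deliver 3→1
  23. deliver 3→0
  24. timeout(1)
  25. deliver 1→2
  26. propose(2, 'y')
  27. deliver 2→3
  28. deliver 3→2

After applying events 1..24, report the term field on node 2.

1. timeout(2):  <2:cand t1 ->
2. deliver 2→3:  <3:foll t1 ->
3. deliver 3→2:  nop
4. deliver 2→1:  <1:foll t1 ->
5. deliver 1→2:  <2:lead t1 ->
6. propose(2,'q'):  <2:lead t1 q>
7. deliver 2→0:  <0:foll t1 ->
8. deliver 0→2:  nop
9. deliver 2→1:  <1:foll t1 q>
10. deliver 1→2:  nop
11. timeout(3):  <3:cand t2 ->
12. deliver 3→2:  <2:foll t2 q>
13. deliver 2→3:  nop
14. deliver 3→1:  <1:foll t2 q>
15. deliver 1→3:  nop
16. deliver 2→0:  <0:foll t1 q>
17. propose(3,'r'):  nop
18. deliver 3→1:  nop
19. deliver 1→3:  nop
20. deliver 3→0:  <0:foll t2 q>
21. deliver 0→3:  <3:lead t2 ->
22. deliver 3→1:  nop
23. deliver 3→0:  nop
24. timeout(1):  <1:cand t3 q>

2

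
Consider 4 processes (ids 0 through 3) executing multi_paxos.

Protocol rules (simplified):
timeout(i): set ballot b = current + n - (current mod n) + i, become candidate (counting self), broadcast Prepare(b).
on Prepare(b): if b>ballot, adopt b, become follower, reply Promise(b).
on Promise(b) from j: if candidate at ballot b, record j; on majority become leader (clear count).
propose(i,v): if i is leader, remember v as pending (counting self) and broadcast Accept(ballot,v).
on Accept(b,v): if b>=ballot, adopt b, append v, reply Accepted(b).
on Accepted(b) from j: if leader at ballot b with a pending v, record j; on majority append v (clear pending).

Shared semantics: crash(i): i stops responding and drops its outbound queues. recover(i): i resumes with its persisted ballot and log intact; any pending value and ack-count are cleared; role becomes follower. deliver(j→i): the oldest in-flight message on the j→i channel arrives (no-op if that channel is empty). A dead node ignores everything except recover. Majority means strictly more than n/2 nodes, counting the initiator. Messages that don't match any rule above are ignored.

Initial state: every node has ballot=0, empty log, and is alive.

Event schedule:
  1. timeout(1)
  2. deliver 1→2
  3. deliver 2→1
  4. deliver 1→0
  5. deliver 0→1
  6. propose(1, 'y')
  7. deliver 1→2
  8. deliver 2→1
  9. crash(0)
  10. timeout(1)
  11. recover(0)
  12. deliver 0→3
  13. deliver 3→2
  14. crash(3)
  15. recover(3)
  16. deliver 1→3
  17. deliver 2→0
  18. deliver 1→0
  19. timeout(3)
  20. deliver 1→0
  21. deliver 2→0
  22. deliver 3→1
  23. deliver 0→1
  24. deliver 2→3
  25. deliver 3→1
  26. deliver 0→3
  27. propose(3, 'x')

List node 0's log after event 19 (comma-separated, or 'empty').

y

[1] timeout(1) → N1(cand b5 [-])
[2] deliver 1→2 → N2(foll b5 [-])
[3] deliver 2→1 → ∅
[4] deliver 1→0 → N0(foll b5 [-])
[5] deliver 0→1 → N1(lead b5 [-])
[6] propose(1,'y') → ∅
[7] deliver 1→2 → N2(foll b5 [y])
[8] deliver 2→1 → ∅
[9] crash(0) → N0(✗foll b5 [-])
[10] timeout(1) → N1(cand b9 [-])
[11] recover(0) → N0(foll b5 [-])
[12] deliver 0→3 → ∅
[13] deliver 3→2 → ∅
[14] crash(3) → N3(✗foll b0 [-])
[15] recover(3) → N3(foll b0 [-])
[16] deliver 1→3 → N3(foll b5 [-])
[17] deliver 2→0 → ∅
[18] deliver 1→0 → N0(foll b5 [y])
[19] timeout(3) → N3(cand b11 [-])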